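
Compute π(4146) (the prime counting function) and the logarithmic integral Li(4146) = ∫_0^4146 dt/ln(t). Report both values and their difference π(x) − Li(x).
π(4146) = 570;  Li(4146) ≈ 582.93;  π(x) − Li(x) ≈ -12.93.

Direct count of primes ≤ 4146 gives π(4146) = 570. Numerical evaluation of the logarithmic integral gives Li(4146) ≈ 582.93. The difference π(x) − Li(x) ≈ -12.93 is typically negative for small/moderate x (Li(x) overestimates), though Littlewood's theorem shows this sign changes infinitely often.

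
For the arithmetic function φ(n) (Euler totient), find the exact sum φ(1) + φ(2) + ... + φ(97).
Σ_{n ≤ 97} φ(n) = 2902

Compute φ(n) for each 1 ≤ n ≤ 97: φ(1) = 1, φ(2) = 1, φ(3) = 2, φ(4) = 2, φ(5) = 4, φ(6) = 2, φ(7) = 6, φ(8) = 4, φ(9) = 6, φ(10) = 4, φ(11) = 10, φ(12) = 4, φ(13) = 12, φ(14) = 6, φ(15) = 8, φ(16) = 8, φ(17) = 16, φ(18) = 6, φ(19) = 18, φ(20) = 8, φ(21) = 12, φ(22) = 10, φ(23) = 22, φ(24) = 8, φ(25) = 20, φ(26) = 12, φ(27) = 18, φ(28) = 12, φ(29) = 28, φ(30) = 8, φ(31) = 30, φ(32) = 16, φ(33) = 20, φ(34) = 16, φ(35) = 24, φ(36) = 12, φ(37) = 36, φ(38) = 18, φ(39) = 24, φ(40) = 16, φ(41) = 40, φ(42) = 12, φ(43) = 42, φ(44) = 20, φ(45) = 24, φ(46) = 22, φ(47) = 46, φ(48) = 16, φ(49) = 42, φ(50) = 20, φ(51) = 32, φ(52) = 24, φ(53) = 52, φ(54) = 18, φ(55) = 40, φ(56) = 24, φ(57) = 36, φ(58) = 28, φ(59) = 58, φ(60) = 16, φ(61) = 60, φ(62) = 30, φ(63) = 36, φ(64) = 32, φ(65) = 48, φ(66) = 20, φ(67) = 66, φ(68) = 32, φ(69) = 44, φ(70) = 24, φ(71) = 70, φ(72) = 24, φ(73) = 72, φ(74) = 36, φ(75) = 40, φ(76) = 36, φ(77) = 60, φ(78) = 24, φ(79) = 78, φ(80) = 32, φ(81) = 54, φ(82) = 40, φ(83) = 82, φ(84) = 24, φ(85) = 64, φ(86) = 42, φ(87) = 56, φ(88) = 40, φ(89) = 88, φ(90) = 24, φ(91) = 72, φ(92) = 44, φ(93) = 60, φ(94) = 46, φ(95) = 72, φ(96) = 32, φ(97) = 96. Summing all 97 values: 2902. (Average order: Σ_{n ≤ x} φ(n) ~ (3/π²) x². For x = 97, (3/π²)·97² ≈ 2859.99.)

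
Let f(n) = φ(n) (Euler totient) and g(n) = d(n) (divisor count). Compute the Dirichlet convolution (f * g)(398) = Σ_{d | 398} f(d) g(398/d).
(φ * d)(398) = 600

Divisors of 398: [1, 2, 199, 398]. For each d | 398:
  d = 1: φ(1) · d(398/1) = 1 · 4 = 4
  d = 2: φ(2) · d(398/2) = 1 · 2 = 2
  d = 199: φ(199) · d(398/199) = 198 · 2 = 396
  d = 398: φ(398) · d(398/398) = 198 · 1 = 198
Summing: (φ * d)(398) = 4 + 2 + 396 + 198 = 600.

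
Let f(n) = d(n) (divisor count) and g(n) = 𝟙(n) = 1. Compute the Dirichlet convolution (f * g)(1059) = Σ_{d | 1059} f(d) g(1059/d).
(d * 𝟙)(1059) = 9

Divisors of 1059: [1, 3, 353, 1059]. For each d | 1059:
  d = 1: d(1) · 𝟙(1059/1) = 1 · 1 = 1
  d = 3: d(3) · 𝟙(1059/3) = 2 · 1 = 2
  d = 353: d(353) · 𝟙(1059/353) = 2 · 1 = 2
  d = 1059: d(1059) · 𝟙(1059/1059) = 4 · 1 = 4
Summing: (d * 𝟙)(1059) = 1 + 2 + 2 + 4 = 9.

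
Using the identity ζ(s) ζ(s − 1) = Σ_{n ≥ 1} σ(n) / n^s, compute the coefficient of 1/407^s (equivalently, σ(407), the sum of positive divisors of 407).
σ(407) = 456

In the product (Σ m^0/m^s)(Σ k / k^s) = Σ (Σ_{d | n} d) / n^s, the coefficient of 1/n^s is σ(n) = Σ_{d | n} d. For n = 407, divisors are [1, 11, 37, 407]; summing: σ(407) = 456.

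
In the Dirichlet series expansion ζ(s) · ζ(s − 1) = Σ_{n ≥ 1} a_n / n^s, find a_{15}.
σ(15) = 24

In the product (Σ m^0/m^s)(Σ k / k^s) = Σ (Σ_{d | n} d) / n^s, the coefficient of 1/n^s is σ(n) = Σ_{d | n} d. For n = 15, divisors are [1, 3, 5, 15]; summing: σ(15) = 24.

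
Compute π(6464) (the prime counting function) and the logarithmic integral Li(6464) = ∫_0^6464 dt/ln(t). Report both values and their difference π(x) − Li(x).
π(6464) = 838;  Li(6464) ≈ 853.52;  π(x) − Li(x) ≈ -15.52.

Direct count of primes ≤ 6464 gives π(6464) = 838. Numerical evaluation of the logarithmic integral gives Li(6464) ≈ 853.52. The difference π(x) − Li(x) ≈ -15.52 is typically negative for small/moderate x (Li(x) overestimates), though Littlewood's theorem shows this sign changes infinitely often.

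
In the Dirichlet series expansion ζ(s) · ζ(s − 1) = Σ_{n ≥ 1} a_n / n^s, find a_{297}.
σ(297) = 480

In the product (Σ m^0/m^s)(Σ k / k^s) = Σ (Σ_{d | n} d) / n^s, the coefficient of 1/n^s is σ(n) = Σ_{d | n} d. For n = 297, divisors are [1, 3, 9, 11, 27, 33, 99, 297]; summing: σ(297) = 480.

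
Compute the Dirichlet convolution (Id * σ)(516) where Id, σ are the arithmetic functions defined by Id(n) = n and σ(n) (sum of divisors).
(Id * σ)(516) = 10353

Divisors of 516: [1, 2, 3, 4, 6, 12, 43, 86, 129, 172, 258, 516]. For each d | 516:
  d = 1: Id(1) · σ(516/1) = 1 · 1232 = 1232
  d = 2: Id(2) · σ(516/2) = 2 · 528 = 1056
  d = 3: Id(3) · σ(516/3) = 3 · 308 = 924
  d = 4: Id(4) · σ(516/4) = 4 · 176 = 704
  d = 6: Id(6) · σ(516/6) = 6 · 132 = 792
  d = 12: Id(12) · σ(516/12) = 12 · 44 = 528
  d = 43: Id(43) · σ(516/43) = 43 · 28 = 1204
  d = 86: Id(86) · σ(516/86) = 86 · 12 = 1032
  d = 129: Id(129) · σ(516/129) = 129 · 7 = 903
  d = 172: Id(172) · σ(516/172) = 172 · 4 = 688
  d = 258: Id(258) · σ(516/258) = 258 · 3 = 774
  d = 516: Id(516) · σ(516/516) = 516 · 1 = 516
Summing: (Id * σ)(516) = 1232 + 1056 + 924 + 704 + 792 + 528 + 1204 + 1032 + 903 + 688 + 774 + 516 = 10353.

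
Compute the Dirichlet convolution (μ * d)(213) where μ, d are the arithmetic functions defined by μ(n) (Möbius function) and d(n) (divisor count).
(μ * d)(213) = 1

Divisors of 213: [1, 3, 71, 213]. For each d | 213:
  d = 1: μ(1) · d(213/1) = 1 · 4 = 4
  d = 3: μ(3) · d(213/3) = -1 · 2 = -2
  d = 71: μ(71) · d(213/71) = -1 · 2 = -2
  d = 213: μ(213) · d(213/213) = 1 · 1 = 1
Summing: (μ * d)(213) = 4 + -2 + -2 + 1 = 1.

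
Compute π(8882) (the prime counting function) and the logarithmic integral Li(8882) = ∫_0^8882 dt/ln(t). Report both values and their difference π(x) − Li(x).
π(8882) = 1106;  Li(8882) ≈ 1123.98;  π(x) − Li(x) ≈ -17.98.

Direct count of primes ≤ 8882 gives π(8882) = 1106. Numerical evaluation of the logarithmic integral gives Li(8882) ≈ 1123.98. The difference π(x) − Li(x) ≈ -17.98 is typically negative for small/moderate x (Li(x) overestimates), though Littlewood's theorem shows this sign changes infinitely often.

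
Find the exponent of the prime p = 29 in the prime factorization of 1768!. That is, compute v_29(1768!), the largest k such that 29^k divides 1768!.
v_29(1768!) = 62

Legendre's formula: v_p(n!) = Σ_{k ≥ 1} ⌊n / p^k⌋. For p = 29, n = 1768, the terms are:
  ⌊1768/29^1⌋ = ⌊1768/29⌋ = 60
  ⌊1768/29^2⌋ = ⌊1768/841⌋ = 2
(the next term ⌊1768/29^3⌋ = 0, terminating the sum). Summing: v_29(1768!) = 60 + 2 = 62.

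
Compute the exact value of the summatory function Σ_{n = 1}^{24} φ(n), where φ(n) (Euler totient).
Σ_{n ≤ 24} φ(n) = 180

Compute φ(n) for each 1 ≤ n ≤ 24: φ(1) = 1, φ(2) = 1, φ(3) = 2, φ(4) = 2, φ(5) = 4, φ(6) = 2, φ(7) = 6, φ(8) = 4, φ(9) = 6, φ(10) = 4, φ(11) = 10, φ(12) = 4, φ(13) = 12, φ(14) = 6, φ(15) = 8, φ(16) = 8, φ(17) = 16, φ(18) = 6, φ(19) = 18, φ(20) = 8, φ(21) = 12, φ(22) = 10, φ(23) = 22, φ(24) = 8. Summing all 24 values: 180. (Average order: Σ_{n ≤ x} φ(n) ~ (3/π²) x². For x = 24, (3/π²)·24² ≈ 175.08.)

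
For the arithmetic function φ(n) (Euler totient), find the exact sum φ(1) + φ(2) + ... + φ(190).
Σ_{n ≤ 190} φ(n) = 10976

Compute φ(n) for each 1 ≤ n ≤ 190: φ(1) = 1, φ(2) = 1, φ(3) = 2, φ(4) = 2, φ(5) = 4, φ(6) = 2, φ(7) = 6, φ(8) = 4, φ(9) = 6, φ(10) = 4, φ(11) = 10, φ(12) = 4, φ(13) = 12, φ(14) = 6, φ(15) = 8, φ(16) = 8, φ(17) = 16, φ(18) = 6, φ(19) = 18, φ(20) = 8, φ(21) = 12, φ(22) = 10, φ(23) = 22, φ(24) = 8, φ(25) = 20, φ(26) = 12, φ(27) = 18, φ(28) = 12, φ(29) = 28, φ(30) = 8, φ(31) = 30, φ(32) = 16, φ(33) = 20, φ(34) = 16, φ(35) = 24, φ(36) = 12, φ(37) = 36, φ(38) = 18, φ(39) = 24, φ(40) = 16, φ(41) = 40, φ(42) = 12, φ(43) = 42, φ(44) = 20, φ(45) = 24, φ(46) = 22, φ(47) = 46, φ(48) = 16, φ(49) = 42, φ(50) = 20, φ(51) = 32, φ(52) = 24, φ(53) = 52, φ(54) = 18, φ(55) = 40, φ(56) = 24, φ(57) = 36, φ(58) = 28, φ(59) = 58, φ(60) = 16, φ(61) = 60, φ(62) = 30, φ(63) = 36, φ(64) = 32, φ(65) = 48, φ(66) = 20, φ(67) = 66, φ(68) = 32, φ(69) = 44, φ(70) = 24, φ(71) = 70, φ(72) = 24, φ(73) = 72, φ(74) = 36, φ(75) = 40, φ(76) = 36, φ(77) = 60, φ(78) = 24, φ(79) = 78, φ(80) = 32, φ(81) = 54, φ(82) = 40, φ(83) = 82, φ(84) = 24, φ(85) = 64, φ(86) = 42, φ(87) = 56, φ(88) = 40, φ(89) = 88, φ(90) = 24, φ(91) = 72, φ(92) = 44, φ(93) = 60, φ(94) = 46, φ(95) = 72, φ(96) = 32, φ(97) = 96, φ(98) = 42, φ(99) = 60, φ(100) = 40, φ(101) = 100, φ(102) = 32, φ(103) = 102, φ(104) = 48, φ(105) = 48, φ(106) = 52, φ(107) = 106, φ(108) = 36, φ(109) = 108, φ(110) = 40, φ(111) = 72, φ(112) = 48, φ(113) = 112, φ(114) = 36, φ(115) = 88, φ(116) = 56, φ(117) = 72, φ(118) = 58, φ(119) = 96, φ(120) = 32, φ(121) = 110, φ(122) = 60, φ(123) = 80, φ(124) = 60, φ(125) = 100, φ(126) = 36, φ(127) = 126, φ(128) = 64, φ(129) = 84, φ(130) = 48, φ(131) = 130, φ(132) = 40, φ(133) = 108, φ(134) = 66, φ(135) = 72, φ(136) = 64, φ(137) = 136, φ(138) = 44, φ(139) = 138, φ(140) = 48, φ(141) = 92, φ(142) = 70, φ(143) = 120, φ(144) = 48, φ(145) = 112, φ(146) = 72, φ(147) = 84, φ(148) = 72, φ(149) = 148, φ(150) = 40, φ(151) = 150, φ(152) = 72, φ(153) = 96, φ(154) = 60, φ(155) = 120, φ(156) = 48, φ(157) = 156, φ(158) = 78, φ(159) = 104, φ(160) = 64, φ(161) = 132, φ(162) = 54, φ(163) = 162, φ(164) = 80, φ(165) = 80, φ(166) = 82, φ(167) = 166, φ(168) = 48, φ(169) = 156, φ(170) = 64, φ(171) = 108, φ(172) = 84, φ(173) = 172, φ(174) = 56, φ(175) = 120, φ(176) = 80, φ(177) = 116, φ(178) = 88, φ(179) = 178, φ(180) = 48, φ(181) = 180, φ(182) = 72, φ(183) = 120, φ(184) = 88, φ(185) = 144, φ(186) = 60, φ(187) = 160, φ(188) = 92, φ(189) = 108, φ(190) = 72. Summing all 190 values: 10976. (Average order: Σ_{n ≤ x} φ(n) ~ (3/π²) x². For x = 190, (3/π²)·190² ≈ 10973.08.)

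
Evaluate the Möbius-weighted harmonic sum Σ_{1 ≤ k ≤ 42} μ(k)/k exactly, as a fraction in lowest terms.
Σ μ(k)/k = 347318490451/152125131763605

Values of μ(k) for 1 ≤ k ≤ 42: μ(1) = 1, μ(2) = -1, μ(3) = -1, μ(5) = -1, μ(6) = 1, μ(7) = -1, μ(10) = 1, μ(11) = -1, μ(13) = -1, μ(14) = 1, μ(15) = 1, μ(17) = -1, μ(19) = -1, μ(21) = 1, μ(22) = 1, μ(23) = -1, μ(26) = 1, μ(29) = -1, μ(30) = -1, μ(31) = -1, μ(33) = 1, μ(34) = 1, μ(35) = 1, μ(37) = -1, μ(38) = 1, μ(39) = 1, μ(41) = -1, μ(42) = -1, with μ = 0 on non-squarefree integers. Summing μ(k)/k for k where μ(k) ≠ 0 gives 347318490451/152125131763605 ≈ 0.0023. (PNT ⟺ this sum → 0 as n → ∞.)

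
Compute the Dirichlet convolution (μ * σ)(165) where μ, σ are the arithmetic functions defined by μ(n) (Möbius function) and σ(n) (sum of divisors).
(μ * σ)(165) = 165

Divisors of 165: [1, 3, 5, 11, 15, 33, 55, 165]. For each d | 165:
  d = 1: μ(1) · σ(165/1) = 1 · 288 = 288
  d = 3: μ(3) · σ(165/3) = -1 · 72 = -72
  d = 5: μ(5) · σ(165/5) = -1 · 48 = -48
  d = 11: μ(11) · σ(165/11) = -1 · 24 = -24
  d = 15: μ(15) · σ(165/15) = 1 · 12 = 12
  d = 33: μ(33) · σ(165/33) = 1 · 6 = 6
  d = 55: μ(55) · σ(165/55) = 1 · 4 = 4
  d = 165: μ(165) · σ(165/165) = -1 · 1 = -1
Summing: (μ * σ)(165) = 288 + -72 + -48 + -24 + 12 + 6 + 4 + -1 = 165.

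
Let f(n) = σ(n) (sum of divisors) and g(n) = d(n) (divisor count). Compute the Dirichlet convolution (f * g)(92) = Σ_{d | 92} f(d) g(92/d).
(σ * d)(92) = 416

Divisors of 92: [1, 2, 4, 23, 46, 92]. For each d | 92:
  d = 1: σ(1) · d(92/1) = 1 · 6 = 6
  d = 2: σ(2) · d(92/2) = 3 · 4 = 12
  d = 4: σ(4) · d(92/4) = 7 · 2 = 14
  d = 23: σ(23) · d(92/23) = 24 · 3 = 72
  d = 46: σ(46) · d(92/46) = 72 · 2 = 144
  d = 92: σ(92) · d(92/92) = 168 · 1 = 168
Summing: (σ * d)(92) = 6 + 12 + 14 + 72 + 144 + 168 = 416.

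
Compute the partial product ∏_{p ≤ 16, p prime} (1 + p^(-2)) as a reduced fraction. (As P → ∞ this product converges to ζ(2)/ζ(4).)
∏ = 1037000/693693

The primes p ≤ 16 are [2, 3, 5, 7, 11, 13]. For each, (1 + 1/p^2) = (p^2 + 1)/p^2. Multiplying these fractions over p ∈ [2, 3, 5, 7, 11, 13] gives 1037000/693693. (In the limit P → ∞ this tends to ζ(2)/ζ(4).)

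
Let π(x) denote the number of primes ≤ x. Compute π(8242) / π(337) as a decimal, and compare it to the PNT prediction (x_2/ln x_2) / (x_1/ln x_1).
π(8242)/π(337) = 1034/68 ≈ 15.2059;  PNT prediction ≈ 15.7859.

π(337) = 68 and π(8242) = 1034, so π(8242)/π(337) ≈ 15.2059. The PNT-predicted ratio is (8242/ln(8242)) / (337/ln(337)) ≈ 15.7859. The two agree to within a few percent, as expected.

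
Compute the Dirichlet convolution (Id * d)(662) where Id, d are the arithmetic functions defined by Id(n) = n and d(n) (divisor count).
(Id * d)(662) = 1332

Divisors of 662: [1, 2, 331, 662]. For each d | 662:
  d = 1: Id(1) · d(662/1) = 1 · 4 = 4
  d = 2: Id(2) · d(662/2) = 2 · 2 = 4
  d = 331: Id(331) · d(662/331) = 331 · 2 = 662
  d = 662: Id(662) · d(662/662) = 662 · 1 = 662
Summing: (Id * d)(662) = 4 + 4 + 662 + 662 = 1332.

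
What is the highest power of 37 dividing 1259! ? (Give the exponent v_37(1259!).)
v_37(1259!) = 34

Legendre's formula: v_p(n!) = Σ_{k ≥ 1} ⌊n / p^k⌋. For p = 37, n = 1259, the terms are:
  ⌊1259/37^1⌋ = ⌊1259/37⌋ = 34
(the next term ⌊1259/37^2⌋ = 0, terminating the sum). Summing: v_37(1259!) = 34 = 34.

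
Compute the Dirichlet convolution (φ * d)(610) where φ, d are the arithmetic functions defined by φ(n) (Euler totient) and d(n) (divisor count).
(φ * d)(610) = 1116

Divisors of 610: [1, 2, 5, 10, 61, 122, 305, 610]. For each d | 610:
  d = 1: φ(1) · d(610/1) = 1 · 8 = 8
  d = 2: φ(2) · d(610/2) = 1 · 4 = 4
  d = 5: φ(5) · d(610/5) = 4 · 4 = 16
  d = 10: φ(10) · d(610/10) = 4 · 2 = 8
  d = 61: φ(61) · d(610/61) = 60 · 4 = 240
  d = 122: φ(122) · d(610/122) = 60 · 2 = 120
  d = 305: φ(305) · d(610/305) = 240 · 2 = 480
  d = 610: φ(610) · d(610/610) = 240 · 1 = 240
Summing: (φ * d)(610) = 8 + 4 + 16 + 8 + 240 + 120 + 480 + 240 = 1116.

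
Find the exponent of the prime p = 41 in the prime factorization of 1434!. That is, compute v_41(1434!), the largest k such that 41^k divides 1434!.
v_41(1434!) = 34

Legendre's formula: v_p(n!) = Σ_{k ≥ 1} ⌊n / p^k⌋. For p = 41, n = 1434, the terms are:
  ⌊1434/41^1⌋ = ⌊1434/41⌋ = 34
(the next term ⌊1434/41^2⌋ = 0, terminating the sum). Summing: v_41(1434!) = 34 = 34.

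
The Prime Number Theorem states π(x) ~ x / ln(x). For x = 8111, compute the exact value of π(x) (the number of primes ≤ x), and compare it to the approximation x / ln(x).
π(8111) = 1020;  x/ln(x) ≈ 901.12;  relative error ≈ 11.65%.

Directly count primes up to 8111: π(8111) = 1020. The PNT approximation gives 8111/ln(8111) ≈ 8111/9.00098 ≈ 901.12. Relative error (π(x) − x/ln(x)) / π(x) ≈ 11.65%; the approximation is known to undercount slightly (Li(x) is a better estimate).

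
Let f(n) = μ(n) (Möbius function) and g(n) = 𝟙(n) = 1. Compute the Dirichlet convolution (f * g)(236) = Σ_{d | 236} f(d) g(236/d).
(μ * 𝟙)(236) = 0

Divisors of 236: [1, 2, 4, 59, 118, 236]. For each d | 236:
  d = 1: μ(1) · 𝟙(236/1) = 1 · 1 = 1
  d = 2: μ(2) · 𝟙(236/2) = -1 · 1 = -1
  d = 4: μ(4) · 𝟙(236/4) = 0 · 1 = 0
  d = 59: μ(59) · 𝟙(236/59) = -1 · 1 = -1
  d = 118: μ(118) · 𝟙(236/118) = 1 · 1 = 1
  d = 236: μ(236) · 𝟙(236/236) = 0 · 1 = 0
Summing: (μ * 𝟙)(236) = 1 + -1 + 0 + -1 + 1 + 0 = 0.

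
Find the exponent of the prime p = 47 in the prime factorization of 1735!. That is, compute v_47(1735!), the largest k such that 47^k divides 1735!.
v_47(1735!) = 36

Legendre's formula: v_p(n!) = Σ_{k ≥ 1} ⌊n / p^k⌋. For p = 47, n = 1735, the terms are:
  ⌊1735/47^1⌋ = ⌊1735/47⌋ = 36
(the next term ⌊1735/47^2⌋ = 0, terminating the sum). Summing: v_47(1735!) = 36 = 36.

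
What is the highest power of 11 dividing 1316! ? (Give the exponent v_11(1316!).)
v_11(1316!) = 129

Legendre's formula: v_p(n!) = Σ_{k ≥ 1} ⌊n / p^k⌋. For p = 11, n = 1316, the terms are:
  ⌊1316/11^1⌋ = ⌊1316/11⌋ = 119
  ⌊1316/11^2⌋ = ⌊1316/121⌋ = 10
(the next term ⌊1316/11^3⌋ = 0, terminating the sum). Summing: v_11(1316!) = 119 + 10 = 129.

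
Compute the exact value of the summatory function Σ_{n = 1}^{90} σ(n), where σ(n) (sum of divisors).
Σ_{n ≤ 90} σ(n) = 6733

Compute σ(n) for each 1 ≤ n ≤ 90: σ(1) = 1, σ(2) = 3, σ(3) = 4, σ(4) = 7, σ(5) = 6, σ(6) = 12, σ(7) = 8, σ(8) = 15, σ(9) = 13, σ(10) = 18, σ(11) = 12, σ(12) = 28, σ(13) = 14, σ(14) = 24, σ(15) = 24, σ(16) = 31, σ(17) = 18, σ(18) = 39, σ(19) = 20, σ(20) = 42, σ(21) = 32, σ(22) = 36, σ(23) = 24, σ(24) = 60, σ(25) = 31, σ(26) = 42, σ(27) = 40, σ(28) = 56, σ(29) = 30, σ(30) = 72, σ(31) = 32, σ(32) = 63, σ(33) = 48, σ(34) = 54, σ(35) = 48, σ(36) = 91, σ(37) = 38, σ(38) = 60, σ(39) = 56, σ(40) = 90, σ(41) = 42, σ(42) = 96, σ(43) = 44, σ(44) = 84, σ(45) = 78, σ(46) = 72, σ(47) = 48, σ(48) = 124, σ(49) = 57, σ(50) = 93, σ(51) = 72, σ(52) = 98, σ(53) = 54, σ(54) = 120, σ(55) = 72, σ(56) = 120, σ(57) = 80, σ(58) = 90, σ(59) = 60, σ(60) = 168, σ(61) = 62, σ(62) = 96, σ(63) = 104, σ(64) = 127, σ(65) = 84, σ(66) = 144, σ(67) = 68, σ(68) = 126, σ(69) = 96, σ(70) = 144, σ(71) = 72, σ(72) = 195, σ(73) = 74, σ(74) = 114, σ(75) = 124, σ(76) = 140, σ(77) = 96, σ(78) = 168, σ(79) = 80, σ(80) = 186, σ(81) = 121, σ(82) = 126, σ(83) = 84, σ(84) = 224, σ(85) = 108, σ(86) = 132, σ(87) = 120, σ(88) = 180, σ(89) = 90, σ(90) = 234. Summing all 90 values: 6733. (Average order: Σ_{n ≤ x} σ(n) ~ (π²/12) x². For x = 90, (π²/12)·90² ≈ 6661.98.)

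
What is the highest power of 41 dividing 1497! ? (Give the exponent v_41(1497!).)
v_41(1497!) = 36

Legendre's formula: v_p(n!) = Σ_{k ≥ 1} ⌊n / p^k⌋. For p = 41, n = 1497, the terms are:
  ⌊1497/41^1⌋ = ⌊1497/41⌋ = 36
(the next term ⌊1497/41^2⌋ = 0, terminating the sum). Summing: v_41(1497!) = 36 = 36.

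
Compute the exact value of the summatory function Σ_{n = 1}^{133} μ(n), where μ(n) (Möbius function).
Σ_{n ≤ 133} μ(n) = -2

Compute μ(n) for each 1 ≤ n ≤ 133: μ(1) = 1, μ(2) = -1, μ(3) = -1, μ(4) = 0, μ(5) = -1, μ(6) = 1, μ(7) = -1, μ(8) = 0, μ(9) = 0, μ(10) = 1, μ(11) = -1, μ(12) = 0, μ(13) = -1, μ(14) = 1, μ(15) = 1, μ(16) = 0, μ(17) = -1, μ(18) = 0, μ(19) = -1, μ(20) = 0, μ(21) = 1, μ(22) = 1, μ(23) = -1, μ(24) = 0, μ(25) = 0, μ(26) = 1, μ(27) = 0, μ(28) = 0, μ(29) = -1, μ(30) = -1, μ(31) = -1, μ(32) = 0, μ(33) = 1, μ(34) = 1, μ(35) = 1, μ(36) = 0, μ(37) = -1, μ(38) = 1, μ(39) = 1, μ(40) = 0, μ(41) = -1, μ(42) = -1, μ(43) = -1, μ(44) = 0, μ(45) = 0, μ(46) = 1, μ(47) = -1, μ(48) = 0, μ(49) = 0, μ(50) = 0, μ(51) = 1, μ(52) = 0, μ(53) = -1, μ(54) = 0, μ(55) = 1, μ(56) = 0, μ(57) = 1, μ(58) = 1, μ(59) = -1, μ(60) = 0, μ(61) = -1, μ(62) = 1, μ(63) = 0, μ(64) = 0, μ(65) = 1, μ(66) = -1, μ(67) = -1, μ(68) = 0, μ(69) = 1, μ(70) = -1, μ(71) = -1, μ(72) = 0, μ(73) = -1, μ(74) = 1, μ(75) = 0, μ(76) = 0, μ(77) = 1, μ(78) = -1, μ(79) = -1, μ(80) = 0, μ(81) = 0, μ(82) = 1, μ(83) = -1, μ(84) = 0, μ(85) = 1, μ(86) = 1, μ(87) = 1, μ(88) = 0, μ(89) = -1, μ(90) = 0, μ(91) = 1, μ(92) = 0, μ(93) = 1, μ(94) = 1, μ(95) = 1, μ(96) = 0, μ(97) = -1, μ(98) = 0, μ(99) = 0, μ(100) = 0, μ(101) = -1, μ(102) = -1, μ(103) = -1, μ(104) = 0, μ(105) = -1, μ(106) = 1, μ(107) = -1, μ(108) = 0, μ(109) = -1, μ(110) = -1, μ(111) = 1, μ(112) = 0, μ(113) = -1, μ(114) = -1, μ(115) = 1, μ(116) = 0, μ(117) = 0, μ(118) = 1, μ(119) = 1, μ(120) = 0, μ(121) = 0, μ(122) = 1, μ(123) = 1, μ(124) = 0, μ(125) = 0, μ(126) = 0, μ(127) = -1, μ(128) = 0, μ(129) = 1, μ(130) = -1, μ(131) = -1, μ(132) = 0, μ(133) = 1. Summing all 133 values: -2. (Mertens function M(x) = Σ_{n ≤ x} μ(n); on average M(x) should be small (PNT ⟺ M(x) = o(x)).)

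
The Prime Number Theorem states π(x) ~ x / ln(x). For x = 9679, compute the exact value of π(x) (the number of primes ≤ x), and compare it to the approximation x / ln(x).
π(9679) = 1195;  x/ln(x) ≈ 1054.62;  relative error ≈ 11.75%.

Directly count primes up to 9679: π(9679) = 1195. The PNT approximation gives 9679/ln(9679) ≈ 9679/9.17771 ≈ 1054.62. Relative error (π(x) − x/ln(x)) / π(x) ≈ 11.75%; the approximation is known to undercount slightly (Li(x) is a better estimate).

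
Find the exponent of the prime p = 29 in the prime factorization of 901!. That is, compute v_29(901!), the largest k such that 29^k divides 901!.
v_29(901!) = 32

Legendre's formula: v_p(n!) = Σ_{k ≥ 1} ⌊n / p^k⌋. For p = 29, n = 901, the terms are:
  ⌊901/29^1⌋ = ⌊901/29⌋ = 31
  ⌊901/29^2⌋ = ⌊901/841⌋ = 1
(the next term ⌊901/29^3⌋ = 0, terminating the sum). Summing: v_29(901!) = 31 + 1 = 32.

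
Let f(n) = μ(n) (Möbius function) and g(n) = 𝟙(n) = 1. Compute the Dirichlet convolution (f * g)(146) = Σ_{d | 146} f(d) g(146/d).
(μ * 𝟙)(146) = 0

Divisors of 146: [1, 2, 73, 146]. For each d | 146:
  d = 1: μ(1) · 𝟙(146/1) = 1 · 1 = 1
  d = 2: μ(2) · 𝟙(146/2) = -1 · 1 = -1
  d = 73: μ(73) · 𝟙(146/73) = -1 · 1 = -1
  d = 146: μ(146) · 𝟙(146/146) = 1 · 1 = 1
Summing: (μ * 𝟙)(146) = 1 + -1 + -1 + 1 = 0.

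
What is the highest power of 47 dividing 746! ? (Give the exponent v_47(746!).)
v_47(746!) = 15

Legendre's formula: v_p(n!) = Σ_{k ≥ 1} ⌊n / p^k⌋. For p = 47, n = 746, the terms are:
  ⌊746/47^1⌋ = ⌊746/47⌋ = 15
(the next term ⌊746/47^2⌋ = 0, terminating the sum). Summing: v_47(746!) = 15 = 15.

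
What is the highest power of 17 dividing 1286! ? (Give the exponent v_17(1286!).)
v_17(1286!) = 79

Legendre's formula: v_p(n!) = Σ_{k ≥ 1} ⌊n / p^k⌋. For p = 17, n = 1286, the terms are:
  ⌊1286/17^1⌋ = ⌊1286/17⌋ = 75
  ⌊1286/17^2⌋ = ⌊1286/289⌋ = 4
(the next term ⌊1286/17^3⌋ = 0, terminating the sum). Summing: v_17(1286!) = 75 + 4 = 79.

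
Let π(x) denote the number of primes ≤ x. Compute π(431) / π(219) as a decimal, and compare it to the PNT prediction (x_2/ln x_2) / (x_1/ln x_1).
π(431)/π(219) = 83/47 ≈ 1.7660;  PNT prediction ≈ 1.7484.

π(219) = 47 and π(431) = 83, so π(431)/π(219) ≈ 1.7660. The PNT-predicted ratio is (431/ln(431)) / (219/ln(219)) ≈ 1.7484. The two agree to within a few percent, as expected.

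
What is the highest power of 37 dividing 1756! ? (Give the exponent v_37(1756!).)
v_37(1756!) = 48

Legendre's formula: v_p(n!) = Σ_{k ≥ 1} ⌊n / p^k⌋. For p = 37, n = 1756, the terms are:
  ⌊1756/37^1⌋ = ⌊1756/37⌋ = 47
  ⌊1756/37^2⌋ = ⌊1756/1369⌋ = 1
(the next term ⌊1756/37^3⌋ = 0, terminating the sum). Summing: v_37(1756!) = 47 + 1 = 48.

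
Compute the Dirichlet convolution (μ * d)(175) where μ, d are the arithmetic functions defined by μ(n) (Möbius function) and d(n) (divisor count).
(μ * d)(175) = 1

Divisors of 175: [1, 5, 7, 25, 35, 175]. For each d | 175:
  d = 1: μ(1) · d(175/1) = 1 · 6 = 6
  d = 5: μ(5) · d(175/5) = -1 · 4 = -4
  d = 7: μ(7) · d(175/7) = -1 · 3 = -3
  d = 25: μ(25) · d(175/25) = 0 · 2 = 0
  d = 35: μ(35) · d(175/35) = 1 · 2 = 2
  d = 175: μ(175) · d(175/175) = 0 · 1 = 0
Summing: (μ * d)(175) = 6 + -4 + -3 + 0 + 2 + 0 = 1.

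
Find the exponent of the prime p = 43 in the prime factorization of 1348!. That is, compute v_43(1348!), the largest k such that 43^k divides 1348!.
v_43(1348!) = 31

Legendre's formula: v_p(n!) = Σ_{k ≥ 1} ⌊n / p^k⌋. For p = 43, n = 1348, the terms are:
  ⌊1348/43^1⌋ = ⌊1348/43⌋ = 31
(the next term ⌊1348/43^2⌋ = 0, terminating the sum). Summing: v_43(1348!) = 31 = 31.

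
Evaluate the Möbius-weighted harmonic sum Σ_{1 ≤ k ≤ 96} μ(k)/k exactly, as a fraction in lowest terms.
Σ μ(k)/k = 164165993590198279544427554326659/3961456982724258461775089600226385

Values of μ(k) for 1 ≤ k ≤ 96: μ(1) = 1, μ(2) = -1, μ(3) = -1, μ(5) = -1, μ(6) = 1, μ(7) = -1, μ(10) = 1, μ(11) = -1, μ(13) = -1, μ(14) = 1, μ(15) = 1, μ(17) = -1, μ(19) = -1, μ(21) = 1, μ(22) = 1, μ(23) = -1, μ(26) = 1, μ(29) = -1, μ(30) = -1, μ(31) = -1, μ(33) = 1, μ(34) = 1, μ(35) = 1, μ(37) = -1, μ(38) = 1, μ(39) = 1, μ(41) = -1, μ(42) = -1, μ(43) = -1, μ(46) = 1, μ(47) = -1, μ(51) = 1, μ(53) = -1, μ(55) = 1, μ(57) = 1, μ(58) = 1, μ(59) = -1, μ(61) = -1, μ(62) = 1, μ(65) = 1, μ(66) = -1, μ(67) = -1, μ(69) = 1, μ(70) = -1, μ(71) = -1, μ(73) = -1, μ(74) = 1, μ(77) = 1, μ(78) = -1, μ(79) = -1, μ(82) = 1, μ(83) = -1, μ(85) = 1, μ(86) = 1, μ(87) = 1, μ(89) = -1, μ(91) = 1, μ(93) = 1, μ(94) = 1, μ(95) = 1, with μ = 0 on non-squarefree integers. Summing μ(k)/k for k where μ(k) ≠ 0 gives 164165993590198279544427554326659/3961456982724258461775089600226385 ≈ 0.0414. (PNT ⟺ this sum → 0 as n → ∞.)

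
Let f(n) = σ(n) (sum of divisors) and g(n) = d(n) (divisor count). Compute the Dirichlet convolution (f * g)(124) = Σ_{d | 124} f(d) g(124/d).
(σ * d)(124) = 544

Divisors of 124: [1, 2, 4, 31, 62, 124]. For each d | 124:
  d = 1: σ(1) · d(124/1) = 1 · 6 = 6
  d = 2: σ(2) · d(124/2) = 3 · 4 = 12
  d = 4: σ(4) · d(124/4) = 7 · 2 = 14
  d = 31: σ(31) · d(124/31) = 32 · 3 = 96
  d = 62: σ(62) · d(124/62) = 96 · 2 = 192
  d = 124: σ(124) · d(124/124) = 224 · 1 = 224
Summing: (σ * d)(124) = 6 + 12 + 14 + 96 + 192 + 224 = 544.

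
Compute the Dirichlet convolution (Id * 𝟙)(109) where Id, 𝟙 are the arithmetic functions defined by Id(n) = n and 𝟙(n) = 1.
(Id * 𝟙)(109) = 110

Divisors of 109: [1, 109]. For each d | 109:
  d = 1: Id(1) · 𝟙(109/1) = 1 · 1 = 1
  d = 109: Id(109) · 𝟙(109/109) = 109 · 1 = 109
Summing: (Id * 𝟙)(109) = 1 + 109 = 110.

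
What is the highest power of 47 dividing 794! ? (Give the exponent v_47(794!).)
v_47(794!) = 16

Legendre's formula: v_p(n!) = Σ_{k ≥ 1} ⌊n / p^k⌋. For p = 47, n = 794, the terms are:
  ⌊794/47^1⌋ = ⌊794/47⌋ = 16
(the next term ⌊794/47^2⌋ = 0, terminating the sum). Summing: v_47(794!) = 16 = 16.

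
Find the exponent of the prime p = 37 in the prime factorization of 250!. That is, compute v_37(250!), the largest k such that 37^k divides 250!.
v_37(250!) = 6

Legendre's formula: v_p(n!) = Σ_{k ≥ 1} ⌊n / p^k⌋. For p = 37, n = 250, the terms are:
  ⌊250/37^1⌋ = ⌊250/37⌋ = 6
(the next term ⌊250/37^2⌋ = 0, terminating the sum). Summing: v_37(250!) = 6 = 6.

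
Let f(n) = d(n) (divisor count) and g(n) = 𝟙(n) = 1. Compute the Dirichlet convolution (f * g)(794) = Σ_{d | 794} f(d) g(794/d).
(d * 𝟙)(794) = 9

Divisors of 794: [1, 2, 397, 794]. For each d | 794:
  d = 1: d(1) · 𝟙(794/1) = 1 · 1 = 1
  d = 2: d(2) · 𝟙(794/2) = 2 · 1 = 2
  d = 397: d(397) · 𝟙(794/397) = 2 · 1 = 2
  d = 794: d(794) · 𝟙(794/794) = 4 · 1 = 4
Summing: (d * 𝟙)(794) = 1 + 2 + 2 + 4 = 9.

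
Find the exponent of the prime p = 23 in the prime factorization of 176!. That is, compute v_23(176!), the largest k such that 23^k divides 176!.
v_23(176!) = 7

Legendre's formula: v_p(n!) = Σ_{k ≥ 1} ⌊n / p^k⌋. For p = 23, n = 176, the terms are:
  ⌊176/23^1⌋ = ⌊176/23⌋ = 7
(the next term ⌊176/23^2⌋ = 0, terminating the sum). Summing: v_23(176!) = 7 = 7.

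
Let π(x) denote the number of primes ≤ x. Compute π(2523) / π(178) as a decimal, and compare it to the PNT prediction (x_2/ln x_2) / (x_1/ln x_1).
π(2523)/π(178) = 369/40 ≈ 9.2250;  PNT prediction ≈ 9.3764.

π(178) = 40 and π(2523) = 369, so π(2523)/π(178) ≈ 9.2250. The PNT-predicted ratio is (2523/ln(2523)) / (178/ln(178)) ≈ 9.3764. The two agree to within a few percent, as expected.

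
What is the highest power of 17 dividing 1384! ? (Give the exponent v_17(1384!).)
v_17(1384!) = 85

Legendre's formula: v_p(n!) = Σ_{k ≥ 1} ⌊n / p^k⌋. For p = 17, n = 1384, the terms are:
  ⌊1384/17^1⌋ = ⌊1384/17⌋ = 81
  ⌊1384/17^2⌋ = ⌊1384/289⌋ = 4
(the next term ⌊1384/17^3⌋ = 0, terminating the sum). Summing: v_17(1384!) = 81 + 4 = 85.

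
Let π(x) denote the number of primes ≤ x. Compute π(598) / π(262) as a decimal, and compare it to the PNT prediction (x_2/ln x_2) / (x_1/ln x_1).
π(598)/π(262) = 108/55 ≈ 1.9636;  PNT prediction ≈ 1.9878.

π(262) = 55 and π(598) = 108, so π(598)/π(262) ≈ 1.9636. The PNT-predicted ratio is (598/ln(598)) / (262/ln(262)) ≈ 1.9878. The two agree to within a few percent, as expected.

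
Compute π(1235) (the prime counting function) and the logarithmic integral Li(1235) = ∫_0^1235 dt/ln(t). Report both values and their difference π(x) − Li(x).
π(1235) = 202;  Li(1235) ≈ 211.10;  π(x) − Li(x) ≈ -9.10.

Direct count of primes ≤ 1235 gives π(1235) = 202. Numerical evaluation of the logarithmic integral gives Li(1235) ≈ 211.10. The difference π(x) − Li(x) ≈ -9.10 is typically negative for small/moderate x (Li(x) overestimates), though Littlewood's theorem shows this sign changes infinitely often.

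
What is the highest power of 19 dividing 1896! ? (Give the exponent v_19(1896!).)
v_19(1896!) = 104

Legendre's formula: v_p(n!) = Σ_{k ≥ 1} ⌊n / p^k⌋. For p = 19, n = 1896, the terms are:
  ⌊1896/19^1⌋ = ⌊1896/19⌋ = 99
  ⌊1896/19^2⌋ = ⌊1896/361⌋ = 5
(the next term ⌊1896/19^3⌋ = 0, terminating the sum). Summing: v_19(1896!) = 99 + 5 = 104.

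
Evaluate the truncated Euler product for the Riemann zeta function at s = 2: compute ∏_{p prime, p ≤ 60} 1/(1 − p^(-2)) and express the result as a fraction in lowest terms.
∏ = 4205363768417768013291880649341/2564836551747260156404039680000

The primes p ≤ 60 are [2, 3, 5, 7, 11, 13, 17, 19, 23, 29, 31, 37, 41, 43, 47, 53, 59]. For each prime, (1 − 1/p^2)^(-1) = p^2 / (p^2 − 1). The product is (1 − 1/2^2)^(-1), (1 − 1/3^2)^(-1), (1 − 1/5^2)^(-1), (1 − 1/7^2)^(-1), (1 − 1/11^2)^(-1), (1 − 1/13^2)^(-1), (1 − 1/17^2)^(-1), (1 − 1/19^2)^(-1), (1 − 1/23^2)^(-1), (1 − 1/29^2)^(-1), (1 − 1/31^2)^(-1), (1 − 1/37^2)^(-1), (1 − 1/41^2)^(-1), (1 − 1/43^2)^(-1), (1 − 1/47^2)^(-1), (1 − 1/53^2)^(-1), (1 − 1/59^2)^(-1) = ∏ p^2 / (p^2 − 1) = 4205363768417768013291880649341/2564836551747260156404039680000.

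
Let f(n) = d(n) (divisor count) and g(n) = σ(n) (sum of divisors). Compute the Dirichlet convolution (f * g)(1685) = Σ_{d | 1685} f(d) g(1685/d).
(d * σ)(1685) = 2720

Divisors of 1685: [1, 5, 337, 1685]. For each d | 1685:
  d = 1: d(1) · σ(1685/1) = 1 · 2028 = 2028
  d = 5: d(5) · σ(1685/5) = 2 · 338 = 676
  d = 337: d(337) · σ(1685/337) = 2 · 6 = 12
  d = 1685: d(1685) · σ(1685/1685) = 4 · 1 = 4
Summing: (d * σ)(1685) = 2028 + 676 + 12 + 4 = 2720.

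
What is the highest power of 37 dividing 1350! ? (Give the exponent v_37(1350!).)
v_37(1350!) = 36

Legendre's formula: v_p(n!) = Σ_{k ≥ 1} ⌊n / p^k⌋. For p = 37, n = 1350, the terms are:
  ⌊1350/37^1⌋ = ⌊1350/37⌋ = 36
(the next term ⌊1350/37^2⌋ = 0, terminating the sum). Summing: v_37(1350!) = 36 = 36.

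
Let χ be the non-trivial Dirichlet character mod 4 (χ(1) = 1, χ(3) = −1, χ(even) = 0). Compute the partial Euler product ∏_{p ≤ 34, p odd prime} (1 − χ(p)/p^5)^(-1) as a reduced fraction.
∏ = 52015810615424538455317584769582112629834289625/52216435813704314792391924764477903837266444288

The odd primes p ≤ 34 are [3, 5, 7, 11, 13, 17, 19, 23, 29, 31]. For each, χ(p) = 1 if p ≡ 1 mod 4, χ(p) = −1 if p ≡ 3 mod 4. Taking (1 − χ(p)/p^5)^(-1) = p^5/(p^5 − χ(p)): (1 − (-1)/3^5)^(-1) · (1 − (1)/5^5)^(-1) · (1 − (-1)/7^5)^(-1) · (1 − (-1)/11^5)^(-1) · (1 − (1)/13^5)^(-1) · (1 − (1)/17^5)^(-1) · (1 − (-1)/19^5)^(-1) · (1 − (-1)/23^5)^(-1) · (1 − (1)/29^5)^(-1) · (1 − (-1)/31^5)^(-1) = 52015810615424538455317584769582112629834289625/52216435813704314792391924764477903837266444288.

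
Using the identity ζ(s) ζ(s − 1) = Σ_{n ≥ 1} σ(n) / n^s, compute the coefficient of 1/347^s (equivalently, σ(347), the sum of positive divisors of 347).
σ(347) = 348

In the product (Σ m^0/m^s)(Σ k / k^s) = Σ (Σ_{d | n} d) / n^s, the coefficient of 1/n^s is σ(n) = Σ_{d | n} d. For n = 347, divisors are [1, 347]; summing: σ(347) = 348.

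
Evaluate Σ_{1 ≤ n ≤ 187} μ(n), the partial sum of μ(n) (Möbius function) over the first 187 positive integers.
Σ_{n ≤ 187} μ(n) = -3

Compute μ(n) for each 1 ≤ n ≤ 187: μ(1) = 1, μ(2) = -1, μ(3) = -1, μ(4) = 0, μ(5) = -1, μ(6) = 1, μ(7) = -1, μ(8) = 0, μ(9) = 0, μ(10) = 1, μ(11) = -1, μ(12) = 0, μ(13) = -1, μ(14) = 1, μ(15) = 1, μ(16) = 0, μ(17) = -1, μ(18) = 0, μ(19) = -1, μ(20) = 0, μ(21) = 1, μ(22) = 1, μ(23) = -1, μ(24) = 0, μ(25) = 0, μ(26) = 1, μ(27) = 0, μ(28) = 0, μ(29) = -1, μ(30) = -1, μ(31) = -1, μ(32) = 0, μ(33) = 1, μ(34) = 1, μ(35) = 1, μ(36) = 0, μ(37) = -1, μ(38) = 1, μ(39) = 1, μ(40) = 0, μ(41) = -1, μ(42) = -1, μ(43) = -1, μ(44) = 0, μ(45) = 0, μ(46) = 1, μ(47) = -1, μ(48) = 0, μ(49) = 0, μ(50) = 0, μ(51) = 1, μ(52) = 0, μ(53) = -1, μ(54) = 0, μ(55) = 1, μ(56) = 0, μ(57) = 1, μ(58) = 1, μ(59) = -1, μ(60) = 0, μ(61) = -1, μ(62) = 1, μ(63) = 0, μ(64) = 0, μ(65) = 1, μ(66) = -1, μ(67) = -1, μ(68) = 0, μ(69) = 1, μ(70) = -1, μ(71) = -1, μ(72) = 0, μ(73) = -1, μ(74) = 1, μ(75) = 0, μ(76) = 0, μ(77) = 1, μ(78) = -1, μ(79) = -1, μ(80) = 0, μ(81) = 0, μ(82) = 1, μ(83) = -1, μ(84) = 0, μ(85) = 1, μ(86) = 1, μ(87) = 1, μ(88) = 0, μ(89) = -1, μ(90) = 0, μ(91) = 1, μ(92) = 0, μ(93) = 1, μ(94) = 1, μ(95) = 1, μ(96) = 0, μ(97) = -1, μ(98) = 0, μ(99) = 0, μ(100) = 0, μ(101) = -1, μ(102) = -1, μ(103) = -1, μ(104) = 0, μ(105) = -1, μ(106) = 1, μ(107) = -1, μ(108) = 0, μ(109) = -1, μ(110) = -1, μ(111) = 1, μ(112) = 0, μ(113) = -1, μ(114) = -1, μ(115) = 1, μ(116) = 0, μ(117) = 0, μ(118) = 1, μ(119) = 1, μ(120) = 0, μ(121) = 0, μ(122) = 1, μ(123) = 1, μ(124) = 0, μ(125) = 0, μ(126) = 0, μ(127) = -1, μ(128) = 0, μ(129) = 1, μ(130) = -1, μ(131) = -1, μ(132) = 0, μ(133) = 1, μ(134) = 1, μ(135) = 0, μ(136) = 0, μ(137) = -1, μ(138) = -1, μ(139) = -1, μ(140) = 0, μ(141) = 1, μ(142) = 1, μ(143) = 1, μ(144) = 0, μ(145) = 1, μ(146) = 1, μ(147) = 0, μ(148) = 0, μ(149) = -1, μ(150) = 0, μ(151) = -1, μ(152) = 0, μ(153) = 0, μ(154) = -1, μ(155) = 1, μ(156) = 0, μ(157) = -1, μ(158) = 1, μ(159) = 1, μ(160) = 0, μ(161) = 1, μ(162) = 0, μ(163) = -1, μ(164) = 0, μ(165) = -1, μ(166) = 1, μ(167) = -1, μ(168) = 0, μ(169) = 0, μ(170) = -1, μ(171) = 0, μ(172) = 0, μ(173) = -1, μ(174) = -1, μ(175) = 0, μ(176) = 0, μ(177) = 1, μ(178) = 1, μ(179) = -1, μ(180) = 0, μ(181) = -1, μ(182) = -1, μ(183) = 1, μ(184) = 0, μ(185) = 1, μ(186) = -1, μ(187) = 1. Summing all 187 values: -3. (Mertens function M(x) = Σ_{n ≤ x} μ(n); on average M(x) should be small (PNT ⟺ M(x) = o(x)).)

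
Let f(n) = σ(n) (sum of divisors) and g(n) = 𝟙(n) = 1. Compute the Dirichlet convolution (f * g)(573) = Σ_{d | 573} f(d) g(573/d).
(σ * 𝟙)(573) = 965

Divisors of 573: [1, 3, 191, 573]. For each d | 573:
  d = 1: σ(1) · 𝟙(573/1) = 1 · 1 = 1
  d = 3: σ(3) · 𝟙(573/3) = 4 · 1 = 4
  d = 191: σ(191) · 𝟙(573/191) = 192 · 1 = 192
  d = 573: σ(573) · 𝟙(573/573) = 768 · 1 = 768
Summing: (σ * 𝟙)(573) = 1 + 4 + 192 + 768 = 965.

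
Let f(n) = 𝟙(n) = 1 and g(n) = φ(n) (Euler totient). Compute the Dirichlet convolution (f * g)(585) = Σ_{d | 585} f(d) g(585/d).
(𝟙 * φ)(585) = 585

Divisors of 585: [1, 3, 5, 9, 13, 15, 39, 45, 65, 117, 195, 585]. For each d | 585:
  d = 1: 𝟙(1) · φ(585/1) = 1 · 288 = 288
  d = 3: 𝟙(3) · φ(585/3) = 1 · 96 = 96
  d = 5: 𝟙(5) · φ(585/5) = 1 · 72 = 72
  d = 9: 𝟙(9) · φ(585/9) = 1 · 48 = 48
  d = 13: 𝟙(13) · φ(585/13) = 1 · 24 = 24
  d = 15: 𝟙(15) · φ(585/15) = 1 · 24 = 24
  d = 39: 𝟙(39) · φ(585/39) = 1 · 8 = 8
  d = 45: 𝟙(45) · φ(585/45) = 1 · 12 = 12
  d = 65: 𝟙(65) · φ(585/65) = 1 · 6 = 6
  d = 117: 𝟙(117) · φ(585/117) = 1 · 4 = 4
  d = 195: 𝟙(195) · φ(585/195) = 1 · 2 = 2
  d = 585: 𝟙(585) · φ(585/585) = 1 · 1 = 1
Summing: (𝟙 * φ)(585) = 288 + 96 + 72 + 48 + 24 + 24 + 8 + 12 + 6 + 4 + 2 + 1 = 585.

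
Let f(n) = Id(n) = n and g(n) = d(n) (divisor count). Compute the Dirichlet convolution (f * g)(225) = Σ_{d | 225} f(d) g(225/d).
(Id * d)(225) = 684

Divisors of 225: [1, 3, 5, 9, 15, 25, 45, 75, 225]. For each d | 225:
  d = 1: Id(1) · d(225/1) = 1 · 9 = 9
  d = 3: Id(3) · d(225/3) = 3 · 6 = 18
  d = 5: Id(5) · d(225/5) = 5 · 6 = 30
  d = 9: Id(9) · d(225/9) = 9 · 3 = 27
  d = 15: Id(15) · d(225/15) = 15 · 4 = 60
  d = 25: Id(25) · d(225/25) = 25 · 3 = 75
  d = 45: Id(45) · d(225/45) = 45 · 2 = 90
  d = 75: Id(75) · d(225/75) = 75 · 2 = 150
  d = 225: Id(225) · d(225/225) = 225 · 1 = 225
Summing: (Id * d)(225) = 9 + 18 + 30 + 27 + 60 + 75 + 90 + 150 + 225 = 684.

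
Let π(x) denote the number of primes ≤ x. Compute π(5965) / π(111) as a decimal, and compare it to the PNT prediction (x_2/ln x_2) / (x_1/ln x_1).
π(5965)/π(111) = 781/29 ≈ 26.9310;  PNT prediction ≈ 29.1113.

π(111) = 29 and π(5965) = 781, so π(5965)/π(111) ≈ 26.9310. The PNT-predicted ratio is (5965/ln(5965)) / (111/ln(111)) ≈ 29.1113. The two agree to within a few percent, as expected.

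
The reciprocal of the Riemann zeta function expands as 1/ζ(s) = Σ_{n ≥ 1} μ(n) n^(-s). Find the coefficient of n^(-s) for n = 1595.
μ(1595) = -1

Factor n = 1595 = 5 · 11 · 29. μ(n) = 0 if any exponent ≥ 2 (not squarefree); otherwise μ(n) = (−1)^{ω(n)} where ω(n) is the number of distinct prime factors. Applying: μ(1595) = -1.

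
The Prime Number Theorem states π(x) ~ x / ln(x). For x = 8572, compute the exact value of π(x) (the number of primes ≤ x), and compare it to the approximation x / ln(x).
π(8572) = 1067;  x/ln(x) ≈ 946.53;  relative error ≈ 11.29%.

Directly count primes up to 8572: π(8572) = 1067. The PNT approximation gives 8572/ln(8572) ≈ 8572/9.05626 ≈ 946.53. Relative error (π(x) − x/ln(x)) / π(x) ≈ 11.29%; the approximation is known to undercount slightly (Li(x) is a better estimate).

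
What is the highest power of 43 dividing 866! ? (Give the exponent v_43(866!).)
v_43(866!) = 20

Legendre's formula: v_p(n!) = Σ_{k ≥ 1} ⌊n / p^k⌋. For p = 43, n = 866, the terms are:
  ⌊866/43^1⌋ = ⌊866/43⌋ = 20
(the next term ⌊866/43^2⌋ = 0, terminating the sum). Summing: v_43(866!) = 20 = 20.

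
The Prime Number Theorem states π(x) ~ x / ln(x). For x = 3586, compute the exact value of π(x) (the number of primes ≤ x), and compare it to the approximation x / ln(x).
π(3586) = 502;  x/ln(x) ≈ 438.13;  relative error ≈ 12.72%.

Directly count primes up to 3586: π(3586) = 502. The PNT approximation gives 3586/ln(3586) ≈ 3586/8.18479 ≈ 438.13. Relative error (π(x) − x/ln(x)) / π(x) ≈ 12.72%; the approximation is known to undercount slightly (Li(x) is a better estimate).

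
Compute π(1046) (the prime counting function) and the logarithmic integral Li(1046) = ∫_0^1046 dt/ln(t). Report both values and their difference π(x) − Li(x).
π(1046) = 175;  Li(1046) ≈ 184.25;  π(x) − Li(x) ≈ -9.25.

Direct count of primes ≤ 1046 gives π(1046) = 175. Numerical evaluation of the logarithmic integral gives Li(1046) ≈ 184.25. The difference π(x) − Li(x) ≈ -9.25 is typically negative for small/moderate x (Li(x) overestimates), though Littlewood's theorem shows this sign changes infinitely often.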